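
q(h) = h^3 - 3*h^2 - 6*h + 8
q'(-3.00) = 39.00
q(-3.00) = -28.00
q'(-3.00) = 39.00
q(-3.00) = -28.00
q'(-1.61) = 11.44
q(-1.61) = 5.71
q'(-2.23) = 22.30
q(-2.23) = -4.63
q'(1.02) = -9.00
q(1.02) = -0.18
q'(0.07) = -6.41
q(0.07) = 7.57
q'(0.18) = -6.98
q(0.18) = 6.83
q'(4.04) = 18.72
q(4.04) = 0.73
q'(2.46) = -2.61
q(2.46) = -10.03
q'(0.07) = -6.41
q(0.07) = 7.57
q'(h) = 3*h^2 - 6*h - 6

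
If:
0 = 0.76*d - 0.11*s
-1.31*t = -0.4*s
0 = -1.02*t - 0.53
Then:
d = -0.25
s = -1.70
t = -0.52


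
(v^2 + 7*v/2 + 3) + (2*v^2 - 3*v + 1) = 3*v^2 + v/2 + 4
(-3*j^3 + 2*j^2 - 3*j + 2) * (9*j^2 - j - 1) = -27*j^5 + 21*j^4 - 26*j^3 + 19*j^2 + j - 2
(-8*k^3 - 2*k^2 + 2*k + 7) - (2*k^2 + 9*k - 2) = -8*k^3 - 4*k^2 - 7*k + 9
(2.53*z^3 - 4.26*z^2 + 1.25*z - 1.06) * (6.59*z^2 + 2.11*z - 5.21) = 16.6727*z^5 - 22.7351*z^4 - 13.9324*z^3 + 17.8467*z^2 - 8.7491*z + 5.5226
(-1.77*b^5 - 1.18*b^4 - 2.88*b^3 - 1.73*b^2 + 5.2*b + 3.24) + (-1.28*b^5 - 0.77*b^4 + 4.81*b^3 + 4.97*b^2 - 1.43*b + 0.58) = -3.05*b^5 - 1.95*b^4 + 1.93*b^3 + 3.24*b^2 + 3.77*b + 3.82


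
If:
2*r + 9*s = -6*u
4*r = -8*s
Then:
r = 12*u/5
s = -6*u/5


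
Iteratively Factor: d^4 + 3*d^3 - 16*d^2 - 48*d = (d - 4)*(d^3 + 7*d^2 + 12*d) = (d - 4)*(d + 4)*(d^2 + 3*d) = (d - 4)*(d + 3)*(d + 4)*(d)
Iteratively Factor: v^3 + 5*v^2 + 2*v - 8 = (v + 4)*(v^2 + v - 2) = (v - 1)*(v + 4)*(v + 2)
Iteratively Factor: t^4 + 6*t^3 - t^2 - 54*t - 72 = (t + 3)*(t^3 + 3*t^2 - 10*t - 24) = (t - 3)*(t + 3)*(t^2 + 6*t + 8) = (t - 3)*(t + 2)*(t + 3)*(t + 4)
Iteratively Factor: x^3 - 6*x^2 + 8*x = (x)*(x^2 - 6*x + 8) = x*(x - 2)*(x - 4)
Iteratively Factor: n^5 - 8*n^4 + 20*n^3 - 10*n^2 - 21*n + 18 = (n - 2)*(n^4 - 6*n^3 + 8*n^2 + 6*n - 9) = (n - 2)*(n - 1)*(n^3 - 5*n^2 + 3*n + 9) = (n - 3)*(n - 2)*(n - 1)*(n^2 - 2*n - 3) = (n - 3)*(n - 2)*(n - 1)*(n + 1)*(n - 3)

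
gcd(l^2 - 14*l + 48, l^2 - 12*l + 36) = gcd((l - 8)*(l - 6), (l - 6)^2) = l - 6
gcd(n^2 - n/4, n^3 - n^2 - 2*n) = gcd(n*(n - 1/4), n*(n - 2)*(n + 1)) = n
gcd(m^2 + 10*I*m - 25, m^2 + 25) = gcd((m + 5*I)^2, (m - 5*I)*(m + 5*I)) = m + 5*I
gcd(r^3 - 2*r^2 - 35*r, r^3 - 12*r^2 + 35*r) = r^2 - 7*r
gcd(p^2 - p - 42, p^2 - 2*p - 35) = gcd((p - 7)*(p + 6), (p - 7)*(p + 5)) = p - 7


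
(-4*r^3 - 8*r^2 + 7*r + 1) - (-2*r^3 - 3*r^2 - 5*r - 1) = -2*r^3 - 5*r^2 + 12*r + 2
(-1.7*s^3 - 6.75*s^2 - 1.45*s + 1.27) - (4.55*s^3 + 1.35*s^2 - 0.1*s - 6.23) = -6.25*s^3 - 8.1*s^2 - 1.35*s + 7.5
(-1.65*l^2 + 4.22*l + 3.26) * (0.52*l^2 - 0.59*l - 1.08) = -0.858*l^4 + 3.1679*l^3 + 0.9874*l^2 - 6.481*l - 3.5208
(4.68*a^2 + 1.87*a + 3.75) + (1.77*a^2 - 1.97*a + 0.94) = 6.45*a^2 - 0.0999999999999999*a + 4.69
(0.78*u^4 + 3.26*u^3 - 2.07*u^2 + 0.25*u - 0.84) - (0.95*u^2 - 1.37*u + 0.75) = 0.78*u^4 + 3.26*u^3 - 3.02*u^2 + 1.62*u - 1.59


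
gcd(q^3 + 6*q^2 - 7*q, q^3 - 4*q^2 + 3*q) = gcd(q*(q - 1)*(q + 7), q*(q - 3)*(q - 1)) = q^2 - q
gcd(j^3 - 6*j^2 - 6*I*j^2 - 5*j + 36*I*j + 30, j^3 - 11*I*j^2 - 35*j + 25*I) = j^2 - 6*I*j - 5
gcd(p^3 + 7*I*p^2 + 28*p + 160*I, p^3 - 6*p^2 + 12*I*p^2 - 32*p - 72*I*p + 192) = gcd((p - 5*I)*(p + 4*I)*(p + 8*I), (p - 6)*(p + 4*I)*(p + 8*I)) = p^2 + 12*I*p - 32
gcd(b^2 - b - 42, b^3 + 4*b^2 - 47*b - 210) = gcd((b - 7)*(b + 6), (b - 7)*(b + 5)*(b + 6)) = b^2 - b - 42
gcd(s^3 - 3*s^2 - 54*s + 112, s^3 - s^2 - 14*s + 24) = s - 2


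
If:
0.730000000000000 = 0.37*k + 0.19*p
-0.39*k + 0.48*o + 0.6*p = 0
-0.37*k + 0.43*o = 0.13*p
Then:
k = 2.00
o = 1.71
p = -0.06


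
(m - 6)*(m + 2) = m^2 - 4*m - 12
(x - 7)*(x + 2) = x^2 - 5*x - 14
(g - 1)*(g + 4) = g^2 + 3*g - 4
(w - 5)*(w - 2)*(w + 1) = w^3 - 6*w^2 + 3*w + 10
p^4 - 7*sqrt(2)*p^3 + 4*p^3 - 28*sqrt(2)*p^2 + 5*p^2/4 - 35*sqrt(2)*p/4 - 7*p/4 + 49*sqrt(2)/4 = (p - 1/2)*(p + 1)*(p + 7/2)*(p - 7*sqrt(2))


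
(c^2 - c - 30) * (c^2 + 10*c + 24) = c^4 + 9*c^3 - 16*c^2 - 324*c - 720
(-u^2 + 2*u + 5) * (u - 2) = -u^3 + 4*u^2 + u - 10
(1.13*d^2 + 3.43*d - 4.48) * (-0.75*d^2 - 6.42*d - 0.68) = -0.8475*d^4 - 9.8271*d^3 - 19.429*d^2 + 26.4292*d + 3.0464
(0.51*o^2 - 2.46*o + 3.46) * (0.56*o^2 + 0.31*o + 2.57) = 0.2856*o^4 - 1.2195*o^3 + 2.4857*o^2 - 5.2496*o + 8.8922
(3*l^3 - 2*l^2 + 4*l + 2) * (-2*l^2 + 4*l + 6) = -6*l^5 + 16*l^4 + 2*l^3 + 32*l + 12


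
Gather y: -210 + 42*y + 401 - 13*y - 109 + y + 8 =30*y + 90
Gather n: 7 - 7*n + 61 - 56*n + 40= 108 - 63*n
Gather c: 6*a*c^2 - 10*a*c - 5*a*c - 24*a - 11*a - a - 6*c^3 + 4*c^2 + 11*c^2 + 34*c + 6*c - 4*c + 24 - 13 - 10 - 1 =-36*a - 6*c^3 + c^2*(6*a + 15) + c*(36 - 15*a)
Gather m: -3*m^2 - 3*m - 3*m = -3*m^2 - 6*m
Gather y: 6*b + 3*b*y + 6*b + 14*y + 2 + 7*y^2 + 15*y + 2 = 12*b + 7*y^2 + y*(3*b + 29) + 4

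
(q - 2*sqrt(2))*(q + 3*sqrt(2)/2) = q^2 - sqrt(2)*q/2 - 6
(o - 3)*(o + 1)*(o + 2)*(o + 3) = o^4 + 3*o^3 - 7*o^2 - 27*o - 18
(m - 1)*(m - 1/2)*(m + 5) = m^3 + 7*m^2/2 - 7*m + 5/2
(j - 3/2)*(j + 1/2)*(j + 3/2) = j^3 + j^2/2 - 9*j/4 - 9/8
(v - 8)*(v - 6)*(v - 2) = v^3 - 16*v^2 + 76*v - 96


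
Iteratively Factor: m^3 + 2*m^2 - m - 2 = (m + 1)*(m^2 + m - 2) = (m - 1)*(m + 1)*(m + 2)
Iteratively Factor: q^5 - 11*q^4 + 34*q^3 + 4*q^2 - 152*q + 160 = (q - 4)*(q^4 - 7*q^3 + 6*q^2 + 28*q - 40) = (q - 4)*(q - 2)*(q^3 - 5*q^2 - 4*q + 20) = (q - 5)*(q - 4)*(q - 2)*(q^2 - 4) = (q - 5)*(q - 4)*(q - 2)*(q + 2)*(q - 2)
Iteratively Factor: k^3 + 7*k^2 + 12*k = (k + 4)*(k^2 + 3*k) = k*(k + 4)*(k + 3)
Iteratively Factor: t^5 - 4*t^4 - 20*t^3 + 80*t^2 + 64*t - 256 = (t - 4)*(t^4 - 20*t^2 + 64) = (t - 4)*(t + 2)*(t^3 - 2*t^2 - 16*t + 32) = (t - 4)*(t - 2)*(t + 2)*(t^2 - 16) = (t - 4)*(t - 2)*(t + 2)*(t + 4)*(t - 4)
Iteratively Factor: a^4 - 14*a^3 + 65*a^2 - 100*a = (a - 5)*(a^3 - 9*a^2 + 20*a) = a*(a - 5)*(a^2 - 9*a + 20) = a*(a - 5)*(a - 4)*(a - 5)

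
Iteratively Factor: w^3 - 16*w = (w + 4)*(w^2 - 4*w) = w*(w + 4)*(w - 4)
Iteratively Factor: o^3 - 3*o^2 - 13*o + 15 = (o - 1)*(o^2 - 2*o - 15) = (o - 5)*(o - 1)*(o + 3)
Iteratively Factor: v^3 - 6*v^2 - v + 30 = (v - 3)*(v^2 - 3*v - 10) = (v - 5)*(v - 3)*(v + 2)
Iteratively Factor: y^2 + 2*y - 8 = (y + 4)*(y - 2)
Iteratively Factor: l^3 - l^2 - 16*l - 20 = (l + 2)*(l^2 - 3*l - 10) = (l + 2)^2*(l - 5)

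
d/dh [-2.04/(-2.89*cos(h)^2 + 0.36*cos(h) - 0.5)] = (11.7912*cos(h) - 0.7344)*sin(h)/(2.89*cos(h)^2 - 0.36*cos(h) + 0.5)^2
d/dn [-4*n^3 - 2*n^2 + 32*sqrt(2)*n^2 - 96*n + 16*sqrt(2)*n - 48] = -12*n^2 - 4*n + 64*sqrt(2)*n - 96 + 16*sqrt(2)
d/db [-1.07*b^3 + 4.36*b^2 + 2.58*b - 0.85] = -3.21*b^2 + 8.72*b + 2.58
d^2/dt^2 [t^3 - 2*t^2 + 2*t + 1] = 6*t - 4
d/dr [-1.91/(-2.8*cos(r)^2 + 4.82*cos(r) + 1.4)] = (10.696*cos(r) - 9.2062)*sin(r)/(4.82*cos(r) - 1.4*cos(2*r))^2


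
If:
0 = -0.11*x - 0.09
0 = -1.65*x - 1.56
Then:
No Solution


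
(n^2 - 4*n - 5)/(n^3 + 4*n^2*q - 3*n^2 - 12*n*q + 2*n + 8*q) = (n^2 - 4*n - 5)/(n^3 + 4*n^2*q - 3*n^2 - 12*n*q + 2*n + 8*q)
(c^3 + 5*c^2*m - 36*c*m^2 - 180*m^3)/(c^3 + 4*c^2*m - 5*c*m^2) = (c^2 - 36*m^2)/(c*(c - m))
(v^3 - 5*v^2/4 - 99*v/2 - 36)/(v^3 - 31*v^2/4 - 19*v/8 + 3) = 2*(v + 6)/(2*v - 1)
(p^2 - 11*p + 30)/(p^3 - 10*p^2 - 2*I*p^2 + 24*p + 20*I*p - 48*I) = (p - 5)/(p^2 - 2*p*(2 + I) + 8*I)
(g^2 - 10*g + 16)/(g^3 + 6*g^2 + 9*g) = (g^2 - 10*g + 16)/(g*(g^2 + 6*g + 9))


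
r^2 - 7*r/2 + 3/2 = (r - 3)*(r - 1/2)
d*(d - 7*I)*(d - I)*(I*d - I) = I*d^4 + 8*d^3 - I*d^3 - 8*d^2 - 7*I*d^2 + 7*I*d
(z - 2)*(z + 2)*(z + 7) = z^3 + 7*z^2 - 4*z - 28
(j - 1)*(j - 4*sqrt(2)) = j^2 - 4*sqrt(2)*j - j + 4*sqrt(2)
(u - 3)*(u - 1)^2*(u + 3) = u^4 - 2*u^3 - 8*u^2 + 18*u - 9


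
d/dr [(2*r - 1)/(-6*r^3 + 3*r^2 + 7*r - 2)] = 3*(8*r^3 - 8*r^2 + 2*r + 1)/(36*r^6 - 36*r^5 - 75*r^4 + 66*r^3 + 37*r^2 - 28*r + 4)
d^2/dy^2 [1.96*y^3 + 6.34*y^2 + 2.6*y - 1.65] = 11.76*y + 12.68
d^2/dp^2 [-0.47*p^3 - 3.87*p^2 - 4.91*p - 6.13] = -2.82*p - 7.74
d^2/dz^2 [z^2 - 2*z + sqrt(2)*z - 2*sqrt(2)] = 2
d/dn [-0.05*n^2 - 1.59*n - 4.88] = -0.1*n - 1.59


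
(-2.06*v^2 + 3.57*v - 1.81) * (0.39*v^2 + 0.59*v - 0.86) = -0.8034*v^4 + 0.1769*v^3 + 3.172*v^2 - 4.1381*v + 1.5566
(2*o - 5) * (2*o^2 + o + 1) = 4*o^3 - 8*o^2 - 3*o - 5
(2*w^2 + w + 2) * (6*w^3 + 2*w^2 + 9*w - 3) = 12*w^5 + 10*w^4 + 32*w^3 + 7*w^2 + 15*w - 6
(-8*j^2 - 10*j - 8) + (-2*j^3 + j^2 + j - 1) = -2*j^3 - 7*j^2 - 9*j - 9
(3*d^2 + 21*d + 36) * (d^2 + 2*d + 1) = 3*d^4 + 27*d^3 + 81*d^2 + 93*d + 36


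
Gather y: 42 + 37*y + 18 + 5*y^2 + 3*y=5*y^2 + 40*y + 60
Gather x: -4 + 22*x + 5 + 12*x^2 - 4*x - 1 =12*x^2 + 18*x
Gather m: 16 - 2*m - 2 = 14 - 2*m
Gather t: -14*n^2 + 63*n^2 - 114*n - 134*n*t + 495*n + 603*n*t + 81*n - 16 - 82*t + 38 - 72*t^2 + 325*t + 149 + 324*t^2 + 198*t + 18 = 49*n^2 + 462*n + 252*t^2 + t*(469*n + 441) + 189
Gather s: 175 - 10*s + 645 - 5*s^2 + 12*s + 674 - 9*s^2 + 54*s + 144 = -14*s^2 + 56*s + 1638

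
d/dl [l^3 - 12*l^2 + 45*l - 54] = 3*l^2 - 24*l + 45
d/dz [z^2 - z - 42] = 2*z - 1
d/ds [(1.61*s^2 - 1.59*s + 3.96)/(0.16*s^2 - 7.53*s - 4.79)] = (-11.8689*s^2 - 16.691*s + 37.4349)/(0.0256*s^4 - 2.4096*s^3 + 55.1681*s^2 + 72.1374*s + 22.9441)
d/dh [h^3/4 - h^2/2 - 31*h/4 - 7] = 3*h^2/4 - h - 31/4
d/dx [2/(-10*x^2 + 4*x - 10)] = 2*(5*x - 1)/(5*x^2 - 2*x + 5)^2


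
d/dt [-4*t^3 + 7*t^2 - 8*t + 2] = -12*t^2 + 14*t - 8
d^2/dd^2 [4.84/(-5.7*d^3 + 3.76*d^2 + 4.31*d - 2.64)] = ((165.528*d - 36.3968)*(5.7*d^3 - 3.76*d^2 - 4.31*d + 2.64) - 4.84*(-34.2*d^2 + 15.04*d + 8.62)*(-17.1*d^2 + 7.52*d + 4.31))/(5.7*d^3 - 3.76*d^2 - 4.31*d + 2.64)^3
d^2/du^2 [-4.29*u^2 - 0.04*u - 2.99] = -8.58000000000000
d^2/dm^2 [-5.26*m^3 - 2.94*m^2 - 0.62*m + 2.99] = -31.56*m - 5.88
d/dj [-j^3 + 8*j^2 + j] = -3*j^2 + 16*j + 1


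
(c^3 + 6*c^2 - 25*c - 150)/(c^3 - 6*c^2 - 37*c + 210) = (c + 5)/(c - 7)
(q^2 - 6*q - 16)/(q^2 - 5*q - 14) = (q - 8)/(q - 7)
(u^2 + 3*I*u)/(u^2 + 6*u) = (u + 3*I)/(u + 6)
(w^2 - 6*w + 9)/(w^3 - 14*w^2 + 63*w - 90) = (w - 3)/(w^2 - 11*w + 30)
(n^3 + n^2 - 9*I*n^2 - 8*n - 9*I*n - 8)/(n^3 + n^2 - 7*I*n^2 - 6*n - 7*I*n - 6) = (n - 8*I)/(n - 6*I)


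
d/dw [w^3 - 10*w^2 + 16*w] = 3*w^2 - 20*w + 16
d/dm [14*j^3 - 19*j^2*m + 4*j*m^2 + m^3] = -19*j^2 + 8*j*m + 3*m^2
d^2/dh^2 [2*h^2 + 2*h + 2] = 4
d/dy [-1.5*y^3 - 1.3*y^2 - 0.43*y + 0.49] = -4.5*y^2 - 2.6*y - 0.43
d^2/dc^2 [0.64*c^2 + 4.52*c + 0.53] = 1.28000000000000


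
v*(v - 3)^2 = v^3 - 6*v^2 + 9*v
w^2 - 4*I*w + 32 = (w - 8*I)*(w + 4*I)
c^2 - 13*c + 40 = (c - 8)*(c - 5)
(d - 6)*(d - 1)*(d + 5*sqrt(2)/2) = d^3 - 7*d^2 + 5*sqrt(2)*d^2/2 - 35*sqrt(2)*d/2 + 6*d + 15*sqrt(2)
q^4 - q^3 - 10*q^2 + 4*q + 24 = (q - 3)*(q - 2)*(q + 2)^2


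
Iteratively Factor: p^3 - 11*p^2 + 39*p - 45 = (p - 3)*(p^2 - 8*p + 15) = (p - 3)^2*(p - 5)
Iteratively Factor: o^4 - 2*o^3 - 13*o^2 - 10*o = (o + 2)*(o^3 - 4*o^2 - 5*o) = (o + 1)*(o + 2)*(o^2 - 5*o) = o*(o + 1)*(o + 2)*(o - 5)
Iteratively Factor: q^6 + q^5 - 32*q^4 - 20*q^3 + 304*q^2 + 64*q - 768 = (q - 3)*(q^5 + 4*q^4 - 20*q^3 - 80*q^2 + 64*q + 256) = (q - 3)*(q + 4)*(q^4 - 20*q^2 + 64) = (q - 3)*(q + 4)^2*(q^3 - 4*q^2 - 4*q + 16) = (q - 3)*(q - 2)*(q + 4)^2*(q^2 - 2*q - 8) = (q - 4)*(q - 3)*(q - 2)*(q + 4)^2*(q + 2)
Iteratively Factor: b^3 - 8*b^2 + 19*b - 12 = (b - 3)*(b^2 - 5*b + 4) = (b - 3)*(b - 1)*(b - 4)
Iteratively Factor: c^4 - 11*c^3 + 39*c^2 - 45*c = (c - 3)*(c^3 - 8*c^2 + 15*c) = (c - 5)*(c - 3)*(c^2 - 3*c) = (c - 5)*(c - 3)^2*(c)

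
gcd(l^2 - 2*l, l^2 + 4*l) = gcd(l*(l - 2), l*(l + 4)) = l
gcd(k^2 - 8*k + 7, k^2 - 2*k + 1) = k - 1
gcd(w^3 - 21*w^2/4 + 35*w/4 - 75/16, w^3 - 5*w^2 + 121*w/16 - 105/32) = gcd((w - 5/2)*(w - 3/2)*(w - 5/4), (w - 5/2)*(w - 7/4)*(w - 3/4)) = w - 5/2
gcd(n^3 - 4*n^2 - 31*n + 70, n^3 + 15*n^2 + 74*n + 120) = n + 5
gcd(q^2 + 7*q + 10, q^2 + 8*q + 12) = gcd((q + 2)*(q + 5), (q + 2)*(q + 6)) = q + 2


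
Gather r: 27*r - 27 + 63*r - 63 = 90*r - 90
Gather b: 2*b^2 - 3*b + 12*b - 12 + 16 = 2*b^2 + 9*b + 4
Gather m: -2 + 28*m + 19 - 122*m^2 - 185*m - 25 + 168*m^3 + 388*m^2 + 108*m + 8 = 168*m^3 + 266*m^2 - 49*m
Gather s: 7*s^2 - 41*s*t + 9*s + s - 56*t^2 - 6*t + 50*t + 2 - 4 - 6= 7*s^2 + s*(10 - 41*t) - 56*t^2 + 44*t - 8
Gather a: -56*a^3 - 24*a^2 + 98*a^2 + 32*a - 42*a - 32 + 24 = -56*a^3 + 74*a^2 - 10*a - 8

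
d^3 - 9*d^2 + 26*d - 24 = (d - 4)*(d - 3)*(d - 2)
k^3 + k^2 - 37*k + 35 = (k - 5)*(k - 1)*(k + 7)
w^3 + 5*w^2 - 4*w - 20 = (w - 2)*(w + 2)*(w + 5)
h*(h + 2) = h^2 + 2*h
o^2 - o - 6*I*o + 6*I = (o - 1)*(o - 6*I)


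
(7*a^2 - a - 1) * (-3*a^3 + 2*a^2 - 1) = -21*a^5 + 17*a^4 + a^3 - 9*a^2 + a + 1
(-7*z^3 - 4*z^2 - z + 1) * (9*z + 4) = -63*z^4 - 64*z^3 - 25*z^2 + 5*z + 4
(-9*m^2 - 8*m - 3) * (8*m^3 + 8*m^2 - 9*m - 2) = -72*m^5 - 136*m^4 - 7*m^3 + 66*m^2 + 43*m + 6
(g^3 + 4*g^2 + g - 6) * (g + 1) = g^4 + 5*g^3 + 5*g^2 - 5*g - 6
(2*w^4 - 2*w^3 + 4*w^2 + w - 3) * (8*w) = 16*w^5 - 16*w^4 + 32*w^3 + 8*w^2 - 24*w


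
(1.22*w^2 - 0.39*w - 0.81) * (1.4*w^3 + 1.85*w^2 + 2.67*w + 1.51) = 1.708*w^5 + 1.711*w^4 + 1.4019*w^3 - 0.6976*w^2 - 2.7516*w - 1.2231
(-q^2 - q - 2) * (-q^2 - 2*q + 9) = q^4 + 3*q^3 - 5*q^2 - 5*q - 18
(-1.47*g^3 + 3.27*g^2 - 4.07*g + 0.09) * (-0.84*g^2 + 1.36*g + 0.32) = 1.2348*g^5 - 4.746*g^4 + 7.3956*g^3 - 4.5644*g^2 - 1.18*g + 0.0288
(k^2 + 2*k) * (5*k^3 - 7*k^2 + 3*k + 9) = 5*k^5 + 3*k^4 - 11*k^3 + 15*k^2 + 18*k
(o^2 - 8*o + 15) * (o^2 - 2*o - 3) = o^4 - 10*o^3 + 28*o^2 - 6*o - 45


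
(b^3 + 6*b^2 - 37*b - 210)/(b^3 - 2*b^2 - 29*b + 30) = (b + 7)/(b - 1)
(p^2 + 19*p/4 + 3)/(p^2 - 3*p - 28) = (p + 3/4)/(p - 7)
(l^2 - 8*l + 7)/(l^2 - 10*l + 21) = (l - 1)/(l - 3)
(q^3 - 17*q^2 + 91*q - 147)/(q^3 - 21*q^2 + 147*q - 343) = (q - 3)/(q - 7)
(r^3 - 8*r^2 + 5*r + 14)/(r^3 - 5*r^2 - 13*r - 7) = (r - 2)/(r + 1)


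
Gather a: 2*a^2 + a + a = 2*a^2 + 2*a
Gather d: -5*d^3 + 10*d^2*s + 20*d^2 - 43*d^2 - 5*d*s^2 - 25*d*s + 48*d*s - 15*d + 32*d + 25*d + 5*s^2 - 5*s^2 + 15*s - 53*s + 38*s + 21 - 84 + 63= -5*d^3 + d^2*(10*s - 23) + d*(-5*s^2 + 23*s + 42)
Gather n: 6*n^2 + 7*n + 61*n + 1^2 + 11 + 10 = 6*n^2 + 68*n + 22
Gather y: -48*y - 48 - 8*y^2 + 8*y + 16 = -8*y^2 - 40*y - 32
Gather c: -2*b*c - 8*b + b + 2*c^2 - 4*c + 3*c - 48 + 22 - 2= -7*b + 2*c^2 + c*(-2*b - 1) - 28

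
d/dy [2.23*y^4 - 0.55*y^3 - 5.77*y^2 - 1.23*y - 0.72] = 8.92*y^3 - 1.65*y^2 - 11.54*y - 1.23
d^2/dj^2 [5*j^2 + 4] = 10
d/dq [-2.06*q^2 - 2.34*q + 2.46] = -4.12*q - 2.34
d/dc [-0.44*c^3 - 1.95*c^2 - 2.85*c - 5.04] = -1.32*c^2 - 3.9*c - 2.85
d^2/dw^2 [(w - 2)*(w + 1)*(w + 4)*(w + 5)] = 12*w^2 + 48*w + 18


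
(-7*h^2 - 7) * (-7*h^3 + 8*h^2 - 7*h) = 49*h^5 - 56*h^4 + 98*h^3 - 56*h^2 + 49*h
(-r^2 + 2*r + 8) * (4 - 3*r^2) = 3*r^4 - 6*r^3 - 28*r^2 + 8*r + 32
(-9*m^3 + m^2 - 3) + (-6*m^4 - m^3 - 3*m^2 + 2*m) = -6*m^4 - 10*m^3 - 2*m^2 + 2*m - 3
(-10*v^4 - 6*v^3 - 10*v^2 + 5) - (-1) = -10*v^4 - 6*v^3 - 10*v^2 + 6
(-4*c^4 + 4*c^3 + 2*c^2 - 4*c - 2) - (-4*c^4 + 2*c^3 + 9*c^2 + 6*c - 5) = 2*c^3 - 7*c^2 - 10*c + 3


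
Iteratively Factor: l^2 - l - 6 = (l - 3)*(l + 2)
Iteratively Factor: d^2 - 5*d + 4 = (d - 1)*(d - 4)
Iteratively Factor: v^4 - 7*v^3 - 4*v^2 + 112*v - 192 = (v + 4)*(v^3 - 11*v^2 + 40*v - 48) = (v - 4)*(v + 4)*(v^2 - 7*v + 12) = (v - 4)*(v - 3)*(v + 4)*(v - 4)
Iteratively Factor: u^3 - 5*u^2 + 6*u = (u)*(u^2 - 5*u + 6) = u*(u - 2)*(u - 3)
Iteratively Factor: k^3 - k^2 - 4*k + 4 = (k - 2)*(k^2 + k - 2) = (k - 2)*(k + 2)*(k - 1)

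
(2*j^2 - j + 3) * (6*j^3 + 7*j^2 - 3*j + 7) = 12*j^5 + 8*j^4 + 5*j^3 + 38*j^2 - 16*j + 21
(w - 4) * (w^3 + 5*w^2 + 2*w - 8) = w^4 + w^3 - 18*w^2 - 16*w + 32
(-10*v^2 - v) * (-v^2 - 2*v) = 10*v^4 + 21*v^3 + 2*v^2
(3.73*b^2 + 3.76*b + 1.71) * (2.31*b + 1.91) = 8.6163*b^3 + 15.8099*b^2 + 11.1317*b + 3.2661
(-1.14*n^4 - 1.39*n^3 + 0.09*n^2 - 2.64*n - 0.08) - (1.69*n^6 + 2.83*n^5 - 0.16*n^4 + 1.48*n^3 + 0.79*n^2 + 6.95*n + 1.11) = -1.69*n^6 - 2.83*n^5 - 0.98*n^4 - 2.87*n^3 - 0.7*n^2 - 9.59*n - 1.19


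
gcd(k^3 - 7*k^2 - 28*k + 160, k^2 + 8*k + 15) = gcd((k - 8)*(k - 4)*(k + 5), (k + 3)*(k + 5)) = k + 5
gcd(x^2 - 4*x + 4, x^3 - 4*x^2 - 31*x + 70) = x - 2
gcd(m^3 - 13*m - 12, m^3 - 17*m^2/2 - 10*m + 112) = m - 4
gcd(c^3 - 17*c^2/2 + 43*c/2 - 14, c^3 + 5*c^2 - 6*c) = c - 1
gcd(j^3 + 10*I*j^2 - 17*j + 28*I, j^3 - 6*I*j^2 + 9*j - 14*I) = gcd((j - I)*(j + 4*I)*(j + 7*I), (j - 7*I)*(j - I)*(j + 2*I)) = j - I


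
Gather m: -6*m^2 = -6*m^2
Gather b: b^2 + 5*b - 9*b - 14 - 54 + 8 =b^2 - 4*b - 60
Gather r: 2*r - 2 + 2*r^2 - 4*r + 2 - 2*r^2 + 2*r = 0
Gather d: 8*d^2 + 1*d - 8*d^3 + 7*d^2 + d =-8*d^3 + 15*d^2 + 2*d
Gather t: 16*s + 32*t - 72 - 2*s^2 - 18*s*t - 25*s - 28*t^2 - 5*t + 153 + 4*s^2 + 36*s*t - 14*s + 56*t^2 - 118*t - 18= 2*s^2 - 23*s + 28*t^2 + t*(18*s - 91) + 63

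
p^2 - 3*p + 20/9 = (p - 5/3)*(p - 4/3)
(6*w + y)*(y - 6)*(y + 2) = 6*w*y^2 - 24*w*y - 72*w + y^3 - 4*y^2 - 12*y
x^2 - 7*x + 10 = (x - 5)*(x - 2)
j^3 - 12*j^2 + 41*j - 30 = (j - 6)*(j - 5)*(j - 1)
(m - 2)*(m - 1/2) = m^2 - 5*m/2 + 1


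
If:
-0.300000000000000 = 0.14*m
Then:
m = -2.14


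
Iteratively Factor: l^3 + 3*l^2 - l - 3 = (l - 1)*(l^2 + 4*l + 3) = (l - 1)*(l + 3)*(l + 1)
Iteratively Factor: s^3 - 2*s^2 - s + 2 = (s - 1)*(s^2 - s - 2) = (s - 1)*(s + 1)*(s - 2)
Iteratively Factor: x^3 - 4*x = (x - 2)*(x^2 + 2*x) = x*(x - 2)*(x + 2)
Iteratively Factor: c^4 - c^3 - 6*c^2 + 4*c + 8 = (c + 1)*(c^3 - 2*c^2 - 4*c + 8) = (c - 2)*(c + 1)*(c^2 - 4) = (c - 2)^2*(c + 1)*(c + 2)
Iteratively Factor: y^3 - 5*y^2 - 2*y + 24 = (y - 4)*(y^2 - y - 6) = (y - 4)*(y - 3)*(y + 2)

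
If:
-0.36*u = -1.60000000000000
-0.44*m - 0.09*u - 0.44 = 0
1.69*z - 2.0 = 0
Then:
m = -1.91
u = 4.44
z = 1.18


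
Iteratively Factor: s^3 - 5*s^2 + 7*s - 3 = (s - 1)*(s^2 - 4*s + 3) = (s - 1)^2*(s - 3)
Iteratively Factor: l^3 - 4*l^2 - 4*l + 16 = (l + 2)*(l^2 - 6*l + 8) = (l - 4)*(l + 2)*(l - 2)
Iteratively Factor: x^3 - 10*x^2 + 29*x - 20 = (x - 5)*(x^2 - 5*x + 4) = (x - 5)*(x - 4)*(x - 1)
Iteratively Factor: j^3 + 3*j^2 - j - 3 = (j + 3)*(j^2 - 1) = (j - 1)*(j + 3)*(j + 1)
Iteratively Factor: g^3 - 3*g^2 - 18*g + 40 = (g - 5)*(g^2 + 2*g - 8) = (g - 5)*(g - 2)*(g + 4)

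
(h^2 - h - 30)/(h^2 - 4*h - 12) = (h + 5)/(h + 2)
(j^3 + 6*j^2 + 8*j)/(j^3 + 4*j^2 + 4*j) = (j + 4)/(j + 2)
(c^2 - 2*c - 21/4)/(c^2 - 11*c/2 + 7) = (c + 3/2)/(c - 2)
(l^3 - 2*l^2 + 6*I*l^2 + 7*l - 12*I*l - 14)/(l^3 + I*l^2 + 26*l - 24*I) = (l^2 + l*(-2 + 7*I) - 14*I)/(l^2 + 2*I*l + 24)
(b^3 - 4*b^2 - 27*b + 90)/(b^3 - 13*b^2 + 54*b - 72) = (b + 5)/(b - 4)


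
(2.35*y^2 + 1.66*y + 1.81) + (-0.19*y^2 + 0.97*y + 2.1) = 2.16*y^2 + 2.63*y + 3.91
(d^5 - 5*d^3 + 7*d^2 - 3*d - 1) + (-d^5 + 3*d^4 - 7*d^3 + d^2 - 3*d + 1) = 3*d^4 - 12*d^3 + 8*d^2 - 6*d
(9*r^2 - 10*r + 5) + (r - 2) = 9*r^2 - 9*r + 3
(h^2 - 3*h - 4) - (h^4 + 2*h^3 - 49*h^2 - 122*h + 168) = -h^4 - 2*h^3 + 50*h^2 + 119*h - 172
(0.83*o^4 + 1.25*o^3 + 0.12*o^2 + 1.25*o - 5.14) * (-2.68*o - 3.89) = -2.2244*o^5 - 6.5787*o^4 - 5.1841*o^3 - 3.8168*o^2 + 8.9127*o + 19.9946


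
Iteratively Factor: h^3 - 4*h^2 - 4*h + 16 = (h - 4)*(h^2 - 4) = (h - 4)*(h - 2)*(h + 2)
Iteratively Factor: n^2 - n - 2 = (n - 2)*(n + 1)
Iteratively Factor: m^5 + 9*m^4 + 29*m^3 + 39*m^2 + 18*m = (m + 3)*(m^4 + 6*m^3 + 11*m^2 + 6*m) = (m + 1)*(m + 3)*(m^3 + 5*m^2 + 6*m) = (m + 1)*(m + 2)*(m + 3)*(m^2 + 3*m) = (m + 1)*(m + 2)*(m + 3)^2*(m)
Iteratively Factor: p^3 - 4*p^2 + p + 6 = (p - 3)*(p^2 - p - 2) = (p - 3)*(p - 2)*(p + 1)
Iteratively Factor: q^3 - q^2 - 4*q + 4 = (q + 2)*(q^2 - 3*q + 2) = (q - 2)*(q + 2)*(q - 1)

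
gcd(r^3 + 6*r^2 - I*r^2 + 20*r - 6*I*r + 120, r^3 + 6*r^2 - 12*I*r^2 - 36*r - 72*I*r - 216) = r + 6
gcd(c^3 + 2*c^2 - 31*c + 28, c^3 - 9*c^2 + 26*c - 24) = c - 4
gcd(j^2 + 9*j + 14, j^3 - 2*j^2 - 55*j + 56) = j + 7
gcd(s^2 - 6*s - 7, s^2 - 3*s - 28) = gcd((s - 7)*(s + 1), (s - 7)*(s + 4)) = s - 7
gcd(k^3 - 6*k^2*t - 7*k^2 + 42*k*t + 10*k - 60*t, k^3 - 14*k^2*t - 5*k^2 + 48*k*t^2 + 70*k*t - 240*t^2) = -k^2 + 6*k*t + 5*k - 30*t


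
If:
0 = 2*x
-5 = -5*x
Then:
No Solution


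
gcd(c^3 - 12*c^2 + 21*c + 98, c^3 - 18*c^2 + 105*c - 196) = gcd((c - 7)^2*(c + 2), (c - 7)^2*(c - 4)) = c^2 - 14*c + 49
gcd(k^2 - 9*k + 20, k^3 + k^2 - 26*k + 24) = k - 4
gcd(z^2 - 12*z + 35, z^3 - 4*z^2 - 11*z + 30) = z - 5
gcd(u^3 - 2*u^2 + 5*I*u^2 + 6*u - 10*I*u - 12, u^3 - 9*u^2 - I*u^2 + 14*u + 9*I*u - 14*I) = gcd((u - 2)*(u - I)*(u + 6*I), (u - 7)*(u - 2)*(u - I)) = u^2 + u*(-2 - I) + 2*I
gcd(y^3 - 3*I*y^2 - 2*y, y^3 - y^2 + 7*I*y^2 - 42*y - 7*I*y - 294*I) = 1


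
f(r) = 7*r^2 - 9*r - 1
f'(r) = 14*r - 9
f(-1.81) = 38.22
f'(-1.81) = -34.34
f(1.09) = -2.49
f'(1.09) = 6.26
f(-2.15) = 50.71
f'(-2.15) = -39.10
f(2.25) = 14.19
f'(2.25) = 22.50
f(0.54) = -3.82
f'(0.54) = -1.44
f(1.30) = -0.87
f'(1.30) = 9.20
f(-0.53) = 5.74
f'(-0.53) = -16.42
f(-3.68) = 126.92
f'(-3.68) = -60.52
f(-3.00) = 89.00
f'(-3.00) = -51.00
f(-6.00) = 305.00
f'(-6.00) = -93.00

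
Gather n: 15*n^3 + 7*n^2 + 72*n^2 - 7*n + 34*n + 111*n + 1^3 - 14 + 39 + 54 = 15*n^3 + 79*n^2 + 138*n + 80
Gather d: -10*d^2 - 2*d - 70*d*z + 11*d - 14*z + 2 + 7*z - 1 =-10*d^2 + d*(9 - 70*z) - 7*z + 1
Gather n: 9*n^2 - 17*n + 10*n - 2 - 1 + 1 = 9*n^2 - 7*n - 2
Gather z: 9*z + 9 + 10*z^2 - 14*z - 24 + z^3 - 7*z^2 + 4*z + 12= z^3 + 3*z^2 - z - 3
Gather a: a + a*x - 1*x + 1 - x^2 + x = a*(x + 1) - x^2 + 1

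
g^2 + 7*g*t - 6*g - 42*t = (g - 6)*(g + 7*t)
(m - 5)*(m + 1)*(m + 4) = m^3 - 21*m - 20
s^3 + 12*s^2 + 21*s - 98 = (s - 2)*(s + 7)^2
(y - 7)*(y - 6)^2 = y^3 - 19*y^2 + 120*y - 252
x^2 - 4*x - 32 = (x - 8)*(x + 4)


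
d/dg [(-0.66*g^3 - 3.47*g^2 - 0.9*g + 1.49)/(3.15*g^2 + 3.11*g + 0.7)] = (-2.079*g^4 - 4.1052*g^3 - 9.3427*g^2 - 14.245*g - 5.2639)/(9.9225*g^4 + 19.593*g^3 + 14.0821*g^2 + 4.354*g + 0.49)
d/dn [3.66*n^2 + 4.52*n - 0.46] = 7.32*n + 4.52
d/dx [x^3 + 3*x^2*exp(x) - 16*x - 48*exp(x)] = 3*x^2*exp(x) + 3*x^2 + 6*x*exp(x) - 48*exp(x) - 16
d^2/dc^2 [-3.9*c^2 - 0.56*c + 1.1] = -7.80000000000000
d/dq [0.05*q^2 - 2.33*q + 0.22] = 0.1*q - 2.33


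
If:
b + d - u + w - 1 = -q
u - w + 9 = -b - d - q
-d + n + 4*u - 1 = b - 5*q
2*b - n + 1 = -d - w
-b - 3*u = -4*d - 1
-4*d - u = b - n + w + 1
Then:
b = -175/67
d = -59/67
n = -5/67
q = -34/67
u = 2/67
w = 337/67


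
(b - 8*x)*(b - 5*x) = b^2 - 13*b*x + 40*x^2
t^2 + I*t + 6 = (t - 2*I)*(t + 3*I)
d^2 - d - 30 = (d - 6)*(d + 5)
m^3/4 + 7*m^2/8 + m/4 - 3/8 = (m/4 + 1/4)*(m - 1/2)*(m + 3)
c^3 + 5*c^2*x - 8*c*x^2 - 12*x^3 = (c - 2*x)*(c + x)*(c + 6*x)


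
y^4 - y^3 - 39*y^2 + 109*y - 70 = (y - 5)*(y - 2)*(y - 1)*(y + 7)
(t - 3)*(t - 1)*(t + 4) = t^3 - 13*t + 12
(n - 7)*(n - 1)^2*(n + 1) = n^4 - 8*n^3 + 6*n^2 + 8*n - 7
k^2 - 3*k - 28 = (k - 7)*(k + 4)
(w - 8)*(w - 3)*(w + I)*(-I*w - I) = -I*w^4 + w^3 + 10*I*w^3 - 10*w^2 - 13*I*w^2 + 13*w - 24*I*w + 24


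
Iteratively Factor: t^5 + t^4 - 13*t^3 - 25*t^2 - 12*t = (t)*(t^4 + t^3 - 13*t^2 - 25*t - 12) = t*(t + 1)*(t^3 - 13*t - 12) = t*(t - 4)*(t + 1)*(t^2 + 4*t + 3) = t*(t - 4)*(t + 1)^2*(t + 3)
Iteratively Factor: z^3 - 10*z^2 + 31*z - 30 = (z - 3)*(z^2 - 7*z + 10) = (z - 5)*(z - 3)*(z - 2)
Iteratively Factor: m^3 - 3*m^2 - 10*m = (m + 2)*(m^2 - 5*m) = (m - 5)*(m + 2)*(m)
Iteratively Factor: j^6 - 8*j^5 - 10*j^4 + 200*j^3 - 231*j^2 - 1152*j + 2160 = (j + 3)*(j^5 - 11*j^4 + 23*j^3 + 131*j^2 - 624*j + 720) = (j - 3)*(j + 3)*(j^4 - 8*j^3 - j^2 + 128*j - 240) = (j - 5)*(j - 3)*(j + 3)*(j^3 - 3*j^2 - 16*j + 48) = (j - 5)*(j - 3)^2*(j + 3)*(j^2 - 16) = (j - 5)*(j - 4)*(j - 3)^2*(j + 3)*(j + 4)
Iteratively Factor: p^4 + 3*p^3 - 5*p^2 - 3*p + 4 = (p + 4)*(p^3 - p^2 - p + 1) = (p - 1)*(p + 4)*(p^2 - 1) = (p - 1)^2*(p + 4)*(p + 1)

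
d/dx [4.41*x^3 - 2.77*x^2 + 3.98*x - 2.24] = 13.23*x^2 - 5.54*x + 3.98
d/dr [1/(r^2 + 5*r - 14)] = (-2*r - 5)/(r^2 + 5*r - 14)^2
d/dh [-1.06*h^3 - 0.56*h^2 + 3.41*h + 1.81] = -3.18*h^2 - 1.12*h + 3.41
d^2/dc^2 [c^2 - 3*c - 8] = 2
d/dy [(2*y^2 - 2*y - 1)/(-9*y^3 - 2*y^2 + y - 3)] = (18*y^4 - 36*y^3 - 29*y^2 - 16*y + 7)/(81*y^6 + 36*y^5 - 14*y^4 + 50*y^3 + 13*y^2 - 6*y + 9)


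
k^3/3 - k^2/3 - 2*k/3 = k*(k/3 + 1/3)*(k - 2)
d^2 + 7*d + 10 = (d + 2)*(d + 5)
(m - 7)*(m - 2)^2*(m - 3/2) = m^4 - 25*m^3/2 + 97*m^2/2 - 76*m + 42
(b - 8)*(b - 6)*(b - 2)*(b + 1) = b^4 - 15*b^3 + 60*b^2 - 20*b - 96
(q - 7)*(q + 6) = q^2 - q - 42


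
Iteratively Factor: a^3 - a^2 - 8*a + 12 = (a + 3)*(a^2 - 4*a + 4) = (a - 2)*(a + 3)*(a - 2)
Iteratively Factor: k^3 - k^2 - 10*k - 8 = (k - 4)*(k^2 + 3*k + 2) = (k - 4)*(k + 1)*(k + 2)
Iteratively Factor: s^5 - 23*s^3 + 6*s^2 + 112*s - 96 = (s - 1)*(s^4 + s^3 - 22*s^2 - 16*s + 96) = (s - 1)*(s + 3)*(s^3 - 2*s^2 - 16*s + 32) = (s - 1)*(s + 3)*(s + 4)*(s^2 - 6*s + 8) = (s - 2)*(s - 1)*(s + 3)*(s + 4)*(s - 4)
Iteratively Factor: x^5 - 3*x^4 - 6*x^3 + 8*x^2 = (x + 2)*(x^4 - 5*x^3 + 4*x^2) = (x - 1)*(x + 2)*(x^3 - 4*x^2) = x*(x - 1)*(x + 2)*(x^2 - 4*x) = x*(x - 4)*(x - 1)*(x + 2)*(x)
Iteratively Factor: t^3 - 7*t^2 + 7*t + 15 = (t - 5)*(t^2 - 2*t - 3) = (t - 5)*(t + 1)*(t - 3)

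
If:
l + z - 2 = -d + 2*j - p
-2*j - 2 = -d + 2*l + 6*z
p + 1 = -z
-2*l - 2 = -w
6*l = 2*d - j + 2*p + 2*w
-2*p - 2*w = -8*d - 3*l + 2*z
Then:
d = 37/63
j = 1/7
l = 170/63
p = 23/126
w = 466/63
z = -149/126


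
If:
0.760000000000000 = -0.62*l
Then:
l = -1.23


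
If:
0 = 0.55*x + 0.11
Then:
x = -0.20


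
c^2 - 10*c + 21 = (c - 7)*(c - 3)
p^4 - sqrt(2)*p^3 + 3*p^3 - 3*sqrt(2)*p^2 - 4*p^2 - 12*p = p*(p + 3)*(p - 2*sqrt(2))*(p + sqrt(2))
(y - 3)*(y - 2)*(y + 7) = y^3 + 2*y^2 - 29*y + 42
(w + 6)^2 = w^2 + 12*w + 36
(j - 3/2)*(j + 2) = j^2 + j/2 - 3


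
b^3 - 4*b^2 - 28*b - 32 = (b - 8)*(b + 2)^2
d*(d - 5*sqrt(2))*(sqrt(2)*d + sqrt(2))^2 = 2*d^4 - 10*sqrt(2)*d^3 + 4*d^3 - 20*sqrt(2)*d^2 + 2*d^2 - 10*sqrt(2)*d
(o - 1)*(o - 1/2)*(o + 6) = o^3 + 9*o^2/2 - 17*o/2 + 3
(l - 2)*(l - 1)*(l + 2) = l^3 - l^2 - 4*l + 4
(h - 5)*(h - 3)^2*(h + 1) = h^4 - 10*h^3 + 28*h^2 - 6*h - 45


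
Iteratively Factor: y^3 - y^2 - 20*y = (y - 5)*(y^2 + 4*y) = y*(y - 5)*(y + 4)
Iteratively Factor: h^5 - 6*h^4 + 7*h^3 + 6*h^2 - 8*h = (h - 1)*(h^4 - 5*h^3 + 2*h^2 + 8*h) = (h - 2)*(h - 1)*(h^3 - 3*h^2 - 4*h) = (h - 4)*(h - 2)*(h - 1)*(h^2 + h) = (h - 4)*(h - 2)*(h - 1)*(h + 1)*(h)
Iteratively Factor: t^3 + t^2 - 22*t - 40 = (t - 5)*(t^2 + 6*t + 8) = (t - 5)*(t + 4)*(t + 2)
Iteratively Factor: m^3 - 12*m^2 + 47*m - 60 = (m - 4)*(m^2 - 8*m + 15) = (m - 5)*(m - 4)*(m - 3)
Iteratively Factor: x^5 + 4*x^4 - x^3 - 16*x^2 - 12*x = (x + 1)*(x^4 + 3*x^3 - 4*x^2 - 12*x) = (x + 1)*(x + 3)*(x^3 - 4*x) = (x + 1)*(x + 2)*(x + 3)*(x^2 - 2*x) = (x - 2)*(x + 1)*(x + 2)*(x + 3)*(x)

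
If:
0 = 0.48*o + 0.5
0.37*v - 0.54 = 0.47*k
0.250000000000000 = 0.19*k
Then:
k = 1.32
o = -1.04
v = 3.13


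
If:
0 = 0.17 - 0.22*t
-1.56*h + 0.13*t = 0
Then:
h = 0.06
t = 0.77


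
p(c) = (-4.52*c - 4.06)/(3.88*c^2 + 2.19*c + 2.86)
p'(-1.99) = 0.01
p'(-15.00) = 0.00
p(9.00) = -0.13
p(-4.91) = 0.21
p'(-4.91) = 0.04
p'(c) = (-7.76*c - 2.19)*(-4.52*c - 4.06)/(3.88*c^2 + 2.19*c + 2.86)^2 - 4.52/(3.88*c^2 + 2.19*c + 2.86)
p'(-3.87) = 0.05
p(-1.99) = 0.36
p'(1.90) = 0.27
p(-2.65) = 0.33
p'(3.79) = 0.08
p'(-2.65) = 0.06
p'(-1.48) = -0.19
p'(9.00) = 0.01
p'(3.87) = 0.08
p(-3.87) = 0.26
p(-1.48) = 0.32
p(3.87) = -0.31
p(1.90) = -0.60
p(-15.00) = 0.08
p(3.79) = -0.32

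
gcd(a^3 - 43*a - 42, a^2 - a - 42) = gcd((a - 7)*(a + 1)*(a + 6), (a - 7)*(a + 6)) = a^2 - a - 42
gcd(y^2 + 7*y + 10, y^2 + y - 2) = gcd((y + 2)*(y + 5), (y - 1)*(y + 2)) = y + 2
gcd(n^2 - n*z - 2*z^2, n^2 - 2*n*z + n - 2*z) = -n + 2*z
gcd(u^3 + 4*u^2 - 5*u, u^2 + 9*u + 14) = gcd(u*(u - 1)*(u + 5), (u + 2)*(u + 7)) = 1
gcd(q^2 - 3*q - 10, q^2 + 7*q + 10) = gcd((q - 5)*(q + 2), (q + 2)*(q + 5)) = q + 2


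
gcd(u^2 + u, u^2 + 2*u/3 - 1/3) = u + 1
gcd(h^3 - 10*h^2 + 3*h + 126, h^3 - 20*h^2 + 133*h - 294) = h^2 - 13*h + 42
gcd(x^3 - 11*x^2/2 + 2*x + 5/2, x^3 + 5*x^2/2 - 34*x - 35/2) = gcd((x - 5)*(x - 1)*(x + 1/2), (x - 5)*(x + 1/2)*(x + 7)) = x^2 - 9*x/2 - 5/2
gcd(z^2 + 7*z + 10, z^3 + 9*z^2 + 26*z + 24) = z + 2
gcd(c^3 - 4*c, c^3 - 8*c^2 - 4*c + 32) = c^2 - 4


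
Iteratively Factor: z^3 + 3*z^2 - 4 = (z + 2)*(z^2 + z - 2) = (z - 1)*(z + 2)*(z + 2)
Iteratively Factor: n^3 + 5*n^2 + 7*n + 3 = (n + 1)*(n^2 + 4*n + 3) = (n + 1)^2*(n + 3)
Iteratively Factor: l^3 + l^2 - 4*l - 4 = (l + 1)*(l^2 - 4) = (l + 1)*(l + 2)*(l - 2)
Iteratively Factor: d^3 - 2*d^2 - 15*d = (d + 3)*(d^2 - 5*d) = (d - 5)*(d + 3)*(d)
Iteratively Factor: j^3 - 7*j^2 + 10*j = (j - 5)*(j^2 - 2*j) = j*(j - 5)*(j - 2)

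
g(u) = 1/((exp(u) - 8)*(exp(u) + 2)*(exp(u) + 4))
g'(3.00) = 0.00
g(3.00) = 0.00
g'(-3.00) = 0.00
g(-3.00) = -0.02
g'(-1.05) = 0.00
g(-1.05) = -0.01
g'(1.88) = -0.02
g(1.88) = -0.01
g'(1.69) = -0.00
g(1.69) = -0.01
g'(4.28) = -0.00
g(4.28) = 0.00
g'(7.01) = -0.00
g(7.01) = 0.00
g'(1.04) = 0.00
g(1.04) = -0.01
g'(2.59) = -0.00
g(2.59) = 0.00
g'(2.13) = -0.41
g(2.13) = 0.02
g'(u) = -exp(u)/((exp(u) - 8)*(exp(u) + 2)*(exp(u) + 4)^2) - exp(u)/((exp(u) - 8)*(exp(u) + 2)^2*(exp(u) + 4)) - exp(u)/((exp(u) - 8)^2*(exp(u) + 2)*(exp(u) + 4))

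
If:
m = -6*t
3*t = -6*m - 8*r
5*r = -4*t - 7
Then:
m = 336/197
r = -231/197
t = -56/197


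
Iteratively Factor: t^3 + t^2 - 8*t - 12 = (t + 2)*(t^2 - t - 6) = (t + 2)^2*(t - 3)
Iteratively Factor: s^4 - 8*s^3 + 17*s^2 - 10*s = (s - 2)*(s^3 - 6*s^2 + 5*s) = (s - 2)*(s - 1)*(s^2 - 5*s) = (s - 5)*(s - 2)*(s - 1)*(s)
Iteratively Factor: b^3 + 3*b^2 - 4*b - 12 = (b - 2)*(b^2 + 5*b + 6) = (b - 2)*(b + 3)*(b + 2)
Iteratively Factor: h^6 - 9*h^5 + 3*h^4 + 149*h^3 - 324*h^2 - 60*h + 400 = (h + 4)*(h^5 - 13*h^4 + 55*h^3 - 71*h^2 - 40*h + 100) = (h + 1)*(h + 4)*(h^4 - 14*h^3 + 69*h^2 - 140*h + 100) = (h - 2)*(h + 1)*(h + 4)*(h^3 - 12*h^2 + 45*h - 50) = (h - 5)*(h - 2)*(h + 1)*(h + 4)*(h^2 - 7*h + 10) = (h - 5)^2*(h - 2)*(h + 1)*(h + 4)*(h - 2)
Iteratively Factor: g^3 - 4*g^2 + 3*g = (g - 1)*(g^2 - 3*g) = g*(g - 1)*(g - 3)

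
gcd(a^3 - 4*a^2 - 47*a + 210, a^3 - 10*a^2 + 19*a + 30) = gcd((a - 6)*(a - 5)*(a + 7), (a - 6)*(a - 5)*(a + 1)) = a^2 - 11*a + 30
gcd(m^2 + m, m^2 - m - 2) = m + 1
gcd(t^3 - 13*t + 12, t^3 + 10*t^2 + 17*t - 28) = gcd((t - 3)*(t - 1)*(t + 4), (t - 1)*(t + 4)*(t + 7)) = t^2 + 3*t - 4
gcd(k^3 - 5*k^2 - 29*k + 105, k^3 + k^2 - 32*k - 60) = k + 5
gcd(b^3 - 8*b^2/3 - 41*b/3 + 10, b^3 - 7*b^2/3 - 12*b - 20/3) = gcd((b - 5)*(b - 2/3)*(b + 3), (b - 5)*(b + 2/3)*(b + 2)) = b - 5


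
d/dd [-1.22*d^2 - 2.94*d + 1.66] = -2.44*d - 2.94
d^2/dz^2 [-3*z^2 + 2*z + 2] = -6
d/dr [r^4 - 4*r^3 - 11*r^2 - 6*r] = 4*r^3 - 12*r^2 - 22*r - 6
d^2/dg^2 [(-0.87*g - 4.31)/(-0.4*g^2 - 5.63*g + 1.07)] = ((0.8*g + 5.63)*(0.87*g + 4.31)*(1.6*g + 11.26) - (2.088*g + 13.2442)*(0.4*g^2 + 5.63*g - 1.07))/(0.4*g^2 + 5.63*g - 1.07)^3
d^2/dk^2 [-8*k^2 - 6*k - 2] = -16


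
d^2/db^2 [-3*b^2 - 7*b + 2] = -6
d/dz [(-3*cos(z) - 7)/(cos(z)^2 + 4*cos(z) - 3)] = (3*sin(z)^2 - 14*cos(z) - 40)*sin(z)/(cos(z)^2 + 4*cos(z) - 3)^2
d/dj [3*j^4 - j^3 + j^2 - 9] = j*(12*j^2 - 3*j + 2)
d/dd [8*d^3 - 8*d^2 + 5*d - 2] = 24*d^2 - 16*d + 5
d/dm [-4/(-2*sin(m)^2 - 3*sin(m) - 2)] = -4*(4*sin(m) + 3)*cos(m)/(3*sin(m) - cos(2*m) + 3)^2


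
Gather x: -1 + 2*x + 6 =2*x + 5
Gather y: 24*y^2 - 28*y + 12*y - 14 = 24*y^2 - 16*y - 14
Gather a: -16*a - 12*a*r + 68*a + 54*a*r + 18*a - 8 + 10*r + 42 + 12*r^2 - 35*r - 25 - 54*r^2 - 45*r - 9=a*(42*r + 70) - 42*r^2 - 70*r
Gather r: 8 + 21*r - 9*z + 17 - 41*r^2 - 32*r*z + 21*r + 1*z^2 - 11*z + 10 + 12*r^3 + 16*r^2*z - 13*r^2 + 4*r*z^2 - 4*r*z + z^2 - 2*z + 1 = 12*r^3 + r^2*(16*z - 54) + r*(4*z^2 - 36*z + 42) + 2*z^2 - 22*z + 36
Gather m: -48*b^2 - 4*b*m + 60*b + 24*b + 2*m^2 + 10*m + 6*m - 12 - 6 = -48*b^2 + 84*b + 2*m^2 + m*(16 - 4*b) - 18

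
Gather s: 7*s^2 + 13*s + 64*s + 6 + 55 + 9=7*s^2 + 77*s + 70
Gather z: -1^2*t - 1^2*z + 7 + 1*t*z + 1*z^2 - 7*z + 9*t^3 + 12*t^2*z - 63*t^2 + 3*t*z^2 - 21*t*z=9*t^3 - 63*t^2 - t + z^2*(3*t + 1) + z*(12*t^2 - 20*t - 8) + 7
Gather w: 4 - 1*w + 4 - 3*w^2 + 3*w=-3*w^2 + 2*w + 8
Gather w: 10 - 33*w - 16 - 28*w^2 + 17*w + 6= -28*w^2 - 16*w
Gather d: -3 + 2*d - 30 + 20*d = 22*d - 33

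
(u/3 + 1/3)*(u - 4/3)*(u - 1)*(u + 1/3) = u^4/3 - u^3/3 - 13*u^2/27 + u/3 + 4/27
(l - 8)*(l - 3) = l^2 - 11*l + 24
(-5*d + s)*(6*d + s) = -30*d^2 + d*s + s^2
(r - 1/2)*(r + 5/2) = r^2 + 2*r - 5/4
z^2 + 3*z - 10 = (z - 2)*(z + 5)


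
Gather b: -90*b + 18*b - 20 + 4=-72*b - 16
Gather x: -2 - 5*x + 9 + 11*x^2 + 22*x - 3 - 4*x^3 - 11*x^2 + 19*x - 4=-4*x^3 + 36*x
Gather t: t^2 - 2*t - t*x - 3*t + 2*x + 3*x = t^2 + t*(-x - 5) + 5*x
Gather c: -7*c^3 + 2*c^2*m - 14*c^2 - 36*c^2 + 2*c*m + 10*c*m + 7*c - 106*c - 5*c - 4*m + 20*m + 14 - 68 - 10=-7*c^3 + c^2*(2*m - 50) + c*(12*m - 104) + 16*m - 64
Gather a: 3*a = 3*a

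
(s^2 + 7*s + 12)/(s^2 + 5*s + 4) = (s + 3)/(s + 1)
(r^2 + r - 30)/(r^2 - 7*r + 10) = (r + 6)/(r - 2)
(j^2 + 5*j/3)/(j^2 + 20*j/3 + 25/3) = j/(j + 5)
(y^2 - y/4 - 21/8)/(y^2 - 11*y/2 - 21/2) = (y - 7/4)/(y - 7)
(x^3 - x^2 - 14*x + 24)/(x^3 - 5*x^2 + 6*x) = (x + 4)/x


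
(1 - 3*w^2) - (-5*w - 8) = -3*w^2 + 5*w + 9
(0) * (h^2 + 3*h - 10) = 0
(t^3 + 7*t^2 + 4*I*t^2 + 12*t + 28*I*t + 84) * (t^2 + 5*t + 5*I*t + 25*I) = t^5 + 12*t^4 + 9*I*t^4 + 27*t^3 + 108*I*t^3 - 96*t^2 + 375*I*t^2 - 280*t + 720*I*t + 2100*I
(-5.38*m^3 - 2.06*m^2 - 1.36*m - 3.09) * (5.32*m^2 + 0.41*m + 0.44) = -28.6216*m^5 - 13.165*m^4 - 10.447*m^3 - 17.9028*m^2 - 1.8653*m - 1.3596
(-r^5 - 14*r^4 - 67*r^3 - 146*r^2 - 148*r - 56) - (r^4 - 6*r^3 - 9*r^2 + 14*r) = -r^5 - 15*r^4 - 61*r^3 - 137*r^2 - 162*r - 56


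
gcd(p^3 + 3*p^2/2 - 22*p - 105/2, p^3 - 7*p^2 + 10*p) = p - 5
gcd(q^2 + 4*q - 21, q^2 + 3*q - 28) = q + 7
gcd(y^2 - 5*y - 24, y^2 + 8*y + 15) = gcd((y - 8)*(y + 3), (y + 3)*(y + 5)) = y + 3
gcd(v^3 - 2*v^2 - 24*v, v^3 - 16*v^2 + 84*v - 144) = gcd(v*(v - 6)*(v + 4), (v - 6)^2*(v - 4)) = v - 6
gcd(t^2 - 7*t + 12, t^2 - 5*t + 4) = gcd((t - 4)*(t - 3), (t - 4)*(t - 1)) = t - 4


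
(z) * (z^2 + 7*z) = z^3 + 7*z^2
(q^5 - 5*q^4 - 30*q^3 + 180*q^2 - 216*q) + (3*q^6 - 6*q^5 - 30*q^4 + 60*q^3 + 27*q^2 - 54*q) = 3*q^6 - 5*q^5 - 35*q^4 + 30*q^3 + 207*q^2 - 270*q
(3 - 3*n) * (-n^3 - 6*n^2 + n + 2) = 3*n^4 + 15*n^3 - 21*n^2 - 3*n + 6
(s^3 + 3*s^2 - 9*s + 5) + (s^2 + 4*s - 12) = s^3 + 4*s^2 - 5*s - 7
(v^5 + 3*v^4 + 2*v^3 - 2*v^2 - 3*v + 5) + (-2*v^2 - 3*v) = v^5 + 3*v^4 + 2*v^3 - 4*v^2 - 6*v + 5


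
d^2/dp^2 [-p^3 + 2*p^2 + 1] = 4 - 6*p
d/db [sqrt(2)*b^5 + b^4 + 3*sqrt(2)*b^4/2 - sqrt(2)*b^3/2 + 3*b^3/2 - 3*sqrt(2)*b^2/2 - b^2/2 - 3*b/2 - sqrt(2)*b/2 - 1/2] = 5*sqrt(2)*b^4 + 4*b^3 + 6*sqrt(2)*b^3 - 3*sqrt(2)*b^2/2 + 9*b^2/2 - 3*sqrt(2)*b - b - 3/2 - sqrt(2)/2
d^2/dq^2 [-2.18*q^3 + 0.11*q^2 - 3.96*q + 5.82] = 0.22 - 13.08*q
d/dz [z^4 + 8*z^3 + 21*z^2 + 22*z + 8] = 4*z^3 + 24*z^2 + 42*z + 22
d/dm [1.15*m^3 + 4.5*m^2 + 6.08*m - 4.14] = 3.45*m^2 + 9.0*m + 6.08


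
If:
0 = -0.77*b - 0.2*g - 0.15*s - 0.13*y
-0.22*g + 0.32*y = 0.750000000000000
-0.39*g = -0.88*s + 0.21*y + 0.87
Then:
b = 0.987207523881078 - 0.718699688741011*y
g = 1.45454545454545*y - 3.40909090909091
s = 0.883264462809917*y - 0.522210743801653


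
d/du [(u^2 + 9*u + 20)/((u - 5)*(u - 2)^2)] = (-u^3 - 20*u^2 + 5*u + 330)/(u^5 - 16*u^4 + 97*u^3 - 278*u^2 + 380*u - 200)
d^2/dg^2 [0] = 0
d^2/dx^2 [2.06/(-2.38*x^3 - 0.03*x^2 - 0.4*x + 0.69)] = ((29.4168*x + 0.1236)*(2.38*x^3 + 0.03*x^2 + 0.4*x - 0.69) - 2.06*(7.14*x^2 + 0.06*x + 0.4)*(14.28*x^2 + 0.12*x + 0.8))/(2.38*x^3 + 0.03*x^2 + 0.4*x - 0.69)^3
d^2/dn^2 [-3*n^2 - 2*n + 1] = -6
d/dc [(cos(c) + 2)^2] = -2*(cos(c) + 2)*sin(c)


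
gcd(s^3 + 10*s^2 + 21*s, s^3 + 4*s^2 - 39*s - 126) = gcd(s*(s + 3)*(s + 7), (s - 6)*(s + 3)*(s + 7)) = s^2 + 10*s + 21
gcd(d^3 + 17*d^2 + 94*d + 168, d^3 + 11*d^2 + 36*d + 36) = d + 6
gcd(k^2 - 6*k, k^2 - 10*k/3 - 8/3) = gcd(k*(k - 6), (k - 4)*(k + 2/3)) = 1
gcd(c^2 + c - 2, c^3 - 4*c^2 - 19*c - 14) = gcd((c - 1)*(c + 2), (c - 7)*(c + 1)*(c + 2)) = c + 2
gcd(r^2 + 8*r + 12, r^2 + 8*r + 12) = r^2 + 8*r + 12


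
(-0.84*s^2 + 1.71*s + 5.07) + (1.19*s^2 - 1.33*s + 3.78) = 0.35*s^2 + 0.38*s + 8.85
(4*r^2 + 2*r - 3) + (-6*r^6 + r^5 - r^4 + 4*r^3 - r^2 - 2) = -6*r^6 + r^5 - r^4 + 4*r^3 + 3*r^2 + 2*r - 5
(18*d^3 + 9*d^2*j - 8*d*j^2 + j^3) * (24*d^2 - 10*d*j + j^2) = 432*d^5 + 36*d^4*j - 264*d^3*j^2 + 113*d^2*j^3 - 18*d*j^4 + j^5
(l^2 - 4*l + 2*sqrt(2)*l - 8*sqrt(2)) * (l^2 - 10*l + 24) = l^4 - 14*l^3 + 2*sqrt(2)*l^3 - 28*sqrt(2)*l^2 + 64*l^2 - 96*l + 128*sqrt(2)*l - 192*sqrt(2)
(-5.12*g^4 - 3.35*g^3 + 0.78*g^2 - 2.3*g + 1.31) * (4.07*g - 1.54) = -20.8384*g^5 - 5.7497*g^4 + 8.3336*g^3 - 10.5622*g^2 + 8.8737*g - 2.0174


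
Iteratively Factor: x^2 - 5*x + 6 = (x - 2)*(x - 3)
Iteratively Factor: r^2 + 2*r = (r + 2)*(r)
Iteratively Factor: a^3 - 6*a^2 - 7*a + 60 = (a - 4)*(a^2 - 2*a - 15) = (a - 5)*(a - 4)*(a + 3)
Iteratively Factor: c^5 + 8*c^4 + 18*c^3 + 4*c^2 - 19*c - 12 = (c + 1)*(c^4 + 7*c^3 + 11*c^2 - 7*c - 12) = (c + 1)^2*(c^3 + 6*c^2 + 5*c - 12) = (c - 1)*(c + 1)^2*(c^2 + 7*c + 12) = (c - 1)*(c + 1)^2*(c + 3)*(c + 4)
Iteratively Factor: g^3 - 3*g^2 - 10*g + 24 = (g - 2)*(g^2 - g - 12) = (g - 4)*(g - 2)*(g + 3)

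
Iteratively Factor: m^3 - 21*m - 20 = (m + 4)*(m^2 - 4*m - 5) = (m + 1)*(m + 4)*(m - 5)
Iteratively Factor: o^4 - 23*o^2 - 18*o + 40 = (o + 4)*(o^3 - 4*o^2 - 7*o + 10) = (o - 5)*(o + 4)*(o^2 + o - 2) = (o - 5)*(o + 2)*(o + 4)*(o - 1)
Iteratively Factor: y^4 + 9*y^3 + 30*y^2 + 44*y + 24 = (y + 2)*(y^3 + 7*y^2 + 16*y + 12) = (y + 2)^2*(y^2 + 5*y + 6) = (y + 2)^3*(y + 3)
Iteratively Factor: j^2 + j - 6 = (j + 3)*(j - 2)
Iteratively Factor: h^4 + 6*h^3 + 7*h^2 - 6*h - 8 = (h + 4)*(h^3 + 2*h^2 - h - 2) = (h + 2)*(h + 4)*(h^2 - 1) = (h + 1)*(h + 2)*(h + 4)*(h - 1)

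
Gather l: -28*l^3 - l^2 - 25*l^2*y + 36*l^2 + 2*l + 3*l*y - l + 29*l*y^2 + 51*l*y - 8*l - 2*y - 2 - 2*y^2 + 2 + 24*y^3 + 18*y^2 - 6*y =-28*l^3 + l^2*(35 - 25*y) + l*(29*y^2 + 54*y - 7) + 24*y^3 + 16*y^2 - 8*y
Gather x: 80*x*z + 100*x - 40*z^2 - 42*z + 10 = x*(80*z + 100) - 40*z^2 - 42*z + 10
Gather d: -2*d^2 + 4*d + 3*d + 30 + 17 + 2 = -2*d^2 + 7*d + 49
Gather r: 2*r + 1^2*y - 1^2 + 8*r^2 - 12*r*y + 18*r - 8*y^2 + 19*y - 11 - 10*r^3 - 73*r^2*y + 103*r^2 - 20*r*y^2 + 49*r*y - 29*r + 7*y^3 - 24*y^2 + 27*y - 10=-10*r^3 + r^2*(111 - 73*y) + r*(-20*y^2 + 37*y - 9) + 7*y^3 - 32*y^2 + 47*y - 22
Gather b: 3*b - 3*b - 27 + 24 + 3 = 0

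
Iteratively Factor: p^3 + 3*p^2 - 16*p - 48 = (p + 4)*(p^2 - p - 12) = (p + 3)*(p + 4)*(p - 4)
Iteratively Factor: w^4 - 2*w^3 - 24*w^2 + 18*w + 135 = (w - 3)*(w^3 + w^2 - 21*w - 45) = (w - 5)*(w - 3)*(w^2 + 6*w + 9) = (w - 5)*(w - 3)*(w + 3)*(w + 3)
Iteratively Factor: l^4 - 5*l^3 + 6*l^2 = (l - 2)*(l^3 - 3*l^2) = l*(l - 2)*(l^2 - 3*l) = l^2*(l - 2)*(l - 3)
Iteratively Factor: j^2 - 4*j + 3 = (j - 3)*(j - 1)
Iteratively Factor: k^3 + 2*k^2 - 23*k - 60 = (k - 5)*(k^2 + 7*k + 12) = (k - 5)*(k + 3)*(k + 4)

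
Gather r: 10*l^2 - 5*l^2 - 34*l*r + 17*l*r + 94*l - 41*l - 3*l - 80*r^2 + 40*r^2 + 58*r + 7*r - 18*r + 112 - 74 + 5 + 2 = 5*l^2 + 50*l - 40*r^2 + r*(47 - 17*l) + 45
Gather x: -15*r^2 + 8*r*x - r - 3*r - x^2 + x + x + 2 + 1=-15*r^2 - 4*r - x^2 + x*(8*r + 2) + 3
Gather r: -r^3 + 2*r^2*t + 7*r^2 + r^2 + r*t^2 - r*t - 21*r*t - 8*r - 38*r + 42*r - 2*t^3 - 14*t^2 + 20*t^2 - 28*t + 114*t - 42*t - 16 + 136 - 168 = -r^3 + r^2*(2*t + 8) + r*(t^2 - 22*t - 4) - 2*t^3 + 6*t^2 + 44*t - 48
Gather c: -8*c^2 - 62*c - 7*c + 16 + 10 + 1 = -8*c^2 - 69*c + 27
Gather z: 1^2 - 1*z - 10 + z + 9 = 0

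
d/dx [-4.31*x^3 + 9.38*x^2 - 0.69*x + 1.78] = -12.93*x^2 + 18.76*x - 0.69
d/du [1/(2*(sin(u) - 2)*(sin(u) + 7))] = -(2*sin(u) + 5)*cos(u)/(2*(sin(u) - 2)^2*(sin(u) + 7)^2)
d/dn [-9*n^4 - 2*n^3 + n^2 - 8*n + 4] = -36*n^3 - 6*n^2 + 2*n - 8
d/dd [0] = 0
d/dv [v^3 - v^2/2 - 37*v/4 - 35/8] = 3*v^2 - v - 37/4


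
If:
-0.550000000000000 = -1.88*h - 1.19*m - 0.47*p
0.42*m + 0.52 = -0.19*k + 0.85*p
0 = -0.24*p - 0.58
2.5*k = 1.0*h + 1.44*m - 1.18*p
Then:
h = 4.66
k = -0.42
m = -5.94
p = -2.42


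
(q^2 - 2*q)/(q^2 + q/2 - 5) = 2*q/(2*q + 5)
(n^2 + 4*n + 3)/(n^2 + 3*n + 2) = (n + 3)/(n + 2)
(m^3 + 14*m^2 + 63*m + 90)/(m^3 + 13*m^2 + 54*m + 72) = (m + 5)/(m + 4)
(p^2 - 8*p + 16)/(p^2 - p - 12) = (p - 4)/(p + 3)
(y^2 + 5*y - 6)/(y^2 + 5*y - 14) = (y^2 + 5*y - 6)/(y^2 + 5*y - 14)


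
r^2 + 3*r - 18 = (r - 3)*(r + 6)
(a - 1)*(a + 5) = a^2 + 4*a - 5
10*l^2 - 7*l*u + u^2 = (-5*l + u)*(-2*l + u)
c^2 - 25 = (c - 5)*(c + 5)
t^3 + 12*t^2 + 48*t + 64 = (t + 4)^3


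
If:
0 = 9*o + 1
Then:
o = -1/9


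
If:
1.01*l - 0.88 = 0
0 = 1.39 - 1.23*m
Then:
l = 0.87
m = 1.13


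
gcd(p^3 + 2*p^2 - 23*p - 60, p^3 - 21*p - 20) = p^2 - p - 20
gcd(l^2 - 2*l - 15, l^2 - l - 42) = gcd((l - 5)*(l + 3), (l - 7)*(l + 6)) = 1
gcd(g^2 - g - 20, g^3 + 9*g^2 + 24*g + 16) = g + 4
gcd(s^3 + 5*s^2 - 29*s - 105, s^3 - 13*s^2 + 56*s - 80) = s - 5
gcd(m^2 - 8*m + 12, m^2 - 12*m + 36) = m - 6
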